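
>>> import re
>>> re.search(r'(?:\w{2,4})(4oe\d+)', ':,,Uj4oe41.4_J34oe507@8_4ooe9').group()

This matches 2 to 4 of a word character (non-capturing group); then the literal '4oe', then one or more of a digit (captured).
The match spans [3:10] → 'Uj4oe41'.

'Uj4oe41'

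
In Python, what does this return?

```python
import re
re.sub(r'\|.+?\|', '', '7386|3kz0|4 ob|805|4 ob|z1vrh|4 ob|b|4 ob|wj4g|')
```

Lazy quantifiers expand one character at a time until the remainder of the pattern can match.
Matches: at [4:10] → '|3kz0|'; at [14:19] → '|805|'; at [23:30] → '|z1vrh|'; at [34:37] → '|b|'; at [41:47] → '|wj4g|'.
`sub` substitutes '' at each match site.

'73864 ob4 ob4 ob4 ob'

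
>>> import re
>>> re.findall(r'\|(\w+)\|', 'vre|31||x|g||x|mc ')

['31', 'x', 'x']

Walking the string: at [3:7] match '|31|', group 1 = '31'; at [7:10] match '|x|', group 1 = 'x'; at [12:15] match '|x|', group 1 = 'x'.
One capturing group, so `findall` returns just the captured substring from each match — 3 in all.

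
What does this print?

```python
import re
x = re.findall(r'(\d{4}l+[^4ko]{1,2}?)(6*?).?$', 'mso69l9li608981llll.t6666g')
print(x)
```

[('8981llll.t', '6666')]

The pattern matches exactly 4 of a digit, then one or more of the literal 'l', then 1 to 2 of any character except [4ko] (lazy) (captured); then zero or more of a literal '6' (lazy) (captured); then optionally any character; then anchored at the end.
Scanning left to right: at [11:26] match '8981llll.t6666g', groups = ('8981llll.t', '6666').
Multiple groups make `findall` return tuples — one 2-tuple for the one match.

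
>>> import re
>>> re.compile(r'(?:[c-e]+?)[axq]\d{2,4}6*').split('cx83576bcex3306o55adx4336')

The string is cut at each match, leaving 4 pieces.

['', 'b', 'o55a', '']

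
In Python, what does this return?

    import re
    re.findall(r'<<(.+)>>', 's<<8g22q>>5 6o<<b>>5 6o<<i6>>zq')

Matches: at [1:29] match '<<8g22q>>5 6o<<b>>5 6o<<i6>>', group 1 = '8g22q>>5 6o<<b>>5 6o<<i6'.
With a single group, `findall` returns only what that group captured — 1 item.

['8g22q>>5 6o<<b>>5 6o<<i6']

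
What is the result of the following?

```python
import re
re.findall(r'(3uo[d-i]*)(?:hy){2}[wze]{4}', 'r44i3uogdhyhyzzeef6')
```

Because there's exactly one group, `findall` drops the full match and keeps group 1 from the one hit.

['3uogd']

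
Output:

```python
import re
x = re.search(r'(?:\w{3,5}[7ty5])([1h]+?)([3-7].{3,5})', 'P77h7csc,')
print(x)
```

None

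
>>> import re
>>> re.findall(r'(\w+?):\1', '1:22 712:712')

A backreference is literal: `\1` must see the identical characters the first group matched.
Matches: at [5:12] match '712:712', group 1 = '712'.
`findall` collects group 1 from the one match (1 total).

['712']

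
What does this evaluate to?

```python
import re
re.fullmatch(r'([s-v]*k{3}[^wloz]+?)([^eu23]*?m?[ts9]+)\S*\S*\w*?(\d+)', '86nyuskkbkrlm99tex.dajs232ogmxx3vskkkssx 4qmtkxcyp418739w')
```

None

`re.fullmatch` is like wrapping the pattern in `^…$` (in single-line mode).
Here the string isn't matched end-to-end, so the call returns None.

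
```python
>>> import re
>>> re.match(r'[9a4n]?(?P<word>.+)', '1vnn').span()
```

(0, 4)

The pattern matches optionally one of [9a4n]; then one or more of any character (captured as 'word').
With `match`, the pattern is implicitly anchored at the beginning.
The match spans [0:4] → '1vnn'.
Captured: group 1 = '1vnn'.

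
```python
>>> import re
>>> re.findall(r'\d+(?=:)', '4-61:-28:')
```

['61', '28']

The positive lookaround only admits positions where the adjacent text matches; those characters stay outside the span.
Scanning left to right: at [2:4] → '61'; at [6:8] → '28'.
No capturing groups, so `findall` returns the 2 full match strings.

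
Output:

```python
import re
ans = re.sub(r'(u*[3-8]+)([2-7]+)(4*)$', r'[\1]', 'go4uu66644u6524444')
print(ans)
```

go4uu66644[u65]

The pattern matches zero or more of a literal 'u', then one or more of a character in [3-8] (captured); then one or more of a character in [2-7] (captured); then zero or more of a literal '4' (captured); then anchored at the end.
Matches: at [10:18] → 'u6524444'.
`\1` in the replacement pulls in group 1's text for each match.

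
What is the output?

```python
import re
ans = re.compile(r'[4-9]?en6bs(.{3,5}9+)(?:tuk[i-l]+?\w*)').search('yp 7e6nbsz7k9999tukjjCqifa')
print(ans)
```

None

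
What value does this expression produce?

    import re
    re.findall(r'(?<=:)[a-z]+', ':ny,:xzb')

Because the assertion is zero-width, the text it checks is not consumed and won't appear in the result.
Walking the string: at [1:3] → 'ny'; at [5:8] → 'xzb'.
No capturing groups, so `findall` returns the 2 full match strings.

['ny', 'xzb']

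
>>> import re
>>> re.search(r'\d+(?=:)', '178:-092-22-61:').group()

'178'

Lookahead/lookbehind check context without consuming it, so the matched span excludes the asserted characters.
`re.search` tries every starting position until one works.
The match spans [0:3] → '178'.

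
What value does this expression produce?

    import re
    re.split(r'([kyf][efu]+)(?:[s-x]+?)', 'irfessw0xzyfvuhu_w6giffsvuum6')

['ir', 'fe', 'sw0xz', 'yf', 'uhu_w6gi', 'ff', 'vuum6']

The `?` after the quantifier makes it lazy — it takes as little as possible before letting the rest of the pattern try.
Because the pattern has a capturing group, `split` also inserts each captured text between the pieces.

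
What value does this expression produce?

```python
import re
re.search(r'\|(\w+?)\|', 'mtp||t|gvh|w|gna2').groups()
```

('t',)

`re.search` scans for the first position where the pattern succeeds.
The match spans [4:7] → '|t|'.
Captured: group 1 = 't'.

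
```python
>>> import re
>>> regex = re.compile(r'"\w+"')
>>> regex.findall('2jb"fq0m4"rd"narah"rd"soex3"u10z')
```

`findall` yields the raw match text (3 of them) because the pattern has no groups.

['"fq0m4"', '"narah"', '"soex3"']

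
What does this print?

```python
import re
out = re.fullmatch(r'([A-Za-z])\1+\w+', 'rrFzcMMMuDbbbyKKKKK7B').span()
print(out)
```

`\1` is not a pattern — it's the concrete string captured by group 1, re-applied verbatim.
`re.fullmatch` requires the pattern to consume the entire string.
The match spans [0:21] → 'rrFzcMMMuDbbbyKKKKK7B'.
Captured: group 1 = 'r'.

(0, 21)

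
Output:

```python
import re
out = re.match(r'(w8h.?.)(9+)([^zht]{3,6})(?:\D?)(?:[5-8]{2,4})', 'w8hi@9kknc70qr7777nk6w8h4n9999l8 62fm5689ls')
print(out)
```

`match` is anchored at position 0; if the pattern doesn't fit there, it returns None.
Here the string doesn't start with a match, so the call returns None.

None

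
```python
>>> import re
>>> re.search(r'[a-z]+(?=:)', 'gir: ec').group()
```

Lookahead/lookbehind check context without consuming it, so the matched span excludes the asserted characters.
`search` walks the string left to right and returns the first match it finds.
The match spans [0:3] → 'gir'.

'gir'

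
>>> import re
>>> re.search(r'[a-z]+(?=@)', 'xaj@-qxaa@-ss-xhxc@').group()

'xaj'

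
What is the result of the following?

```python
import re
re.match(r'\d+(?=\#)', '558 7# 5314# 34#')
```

The `(?=…)`/`(?<=…)` assertion just peeks at neighbouring text; it doesn't advance the match position.
`match` is anchored at position 0; if the pattern doesn't fit there, it returns None.
Here the pattern fails at index 0, so the call returns None.

None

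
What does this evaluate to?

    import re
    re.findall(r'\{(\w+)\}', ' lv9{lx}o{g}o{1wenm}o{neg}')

['lx', 'g', '1wenm', 'neg']

With a single group, `findall` returns only what that group captured — 4 items.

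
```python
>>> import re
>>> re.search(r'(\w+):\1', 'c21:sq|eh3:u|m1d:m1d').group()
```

'm1d:m1d'

The backreference `\1` re-matches whatever the first group consumed, character for character.
`search` walks the string left to right and returns the first match it finds.
The match spans [13:20] → 'm1d:m1d'.
Captured: group 1 = 'm1d'.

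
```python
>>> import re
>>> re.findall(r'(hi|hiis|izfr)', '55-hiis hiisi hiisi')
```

['hi', 'hi', 'hi']

Alternation tries branches left to right and keeps the first one that lets the overall match succeed at that position.
Matches: at [3:5] match 'hi', group 1 = 'hi'; at [8:10] match 'hi', group 1 = 'hi'; at [14:16] match 'hi', group 1 = 'hi'.
Because there's exactly one group, `findall` drops the full match and keeps group 1 from each hit.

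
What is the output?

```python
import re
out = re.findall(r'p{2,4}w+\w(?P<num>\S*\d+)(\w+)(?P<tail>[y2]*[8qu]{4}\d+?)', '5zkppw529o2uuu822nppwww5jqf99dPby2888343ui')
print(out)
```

[('29', 'o2', 'uuu82')]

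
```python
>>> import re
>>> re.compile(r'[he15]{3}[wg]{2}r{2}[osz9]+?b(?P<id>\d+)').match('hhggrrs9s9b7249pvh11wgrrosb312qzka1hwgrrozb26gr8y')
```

The pattern matches exactly 3 of one of [he15]; then exactly 2 of one of [wg], then exactly 2 of the literal 'r', then one or more of one of [osz9] (lazy); then a literal 'b'; then one or more of a digit (captured as 'id').
`match` is anchored at position 0; if the pattern doesn't fit there, it returns None.
Here position 0 doesn't satisfy it, so the call returns None.

None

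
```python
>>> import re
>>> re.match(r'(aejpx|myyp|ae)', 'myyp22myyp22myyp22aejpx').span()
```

`re.match` only tries the pattern at the start of the string.
The match spans [0:4] → 'myyp'.
Captured: group 1 = 'myyp'.

(0, 4)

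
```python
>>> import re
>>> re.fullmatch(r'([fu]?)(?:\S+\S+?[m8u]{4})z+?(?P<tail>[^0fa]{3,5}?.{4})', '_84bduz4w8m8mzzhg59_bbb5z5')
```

None

Pattern: optionally one of [fu] (captured); then one or more of a non-whitespace character, then one or more of a non-whitespace character (lazy), then exactly 4 of one of [m8u] (non-capturing group); then one or more of a literal 'z' (lazy); then 3 to 5 of any character except [0fa] (lazy), then exactly 4 of any character (captured as 'tail').
`fullmatch` succeeds only if the pattern covers the string from start to end.
Here there's no way to consume every character, so the call returns None.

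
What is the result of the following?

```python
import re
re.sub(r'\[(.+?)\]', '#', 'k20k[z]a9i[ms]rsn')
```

'k20k#a9i#rsn'

`sub` substitutes '#' at each match site.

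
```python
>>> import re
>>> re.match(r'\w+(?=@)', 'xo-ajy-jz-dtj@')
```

None

The `(?=…)`/`(?<=…)` assertion just peeks at neighbouring text; it doesn't advance the match position.
`re.match` only tries the pattern at the start of the string.
Here the pattern fails at index 0, so the call returns None.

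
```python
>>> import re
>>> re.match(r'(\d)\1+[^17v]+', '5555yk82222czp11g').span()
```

(0, 14)

A backreference is literal: `\1` must see the identical characters the first group matched.
`re.match` only tries the pattern at the start of the string.
The match spans [0:14] → '5555yk82222czp'.
Captured: group 1 = '5'.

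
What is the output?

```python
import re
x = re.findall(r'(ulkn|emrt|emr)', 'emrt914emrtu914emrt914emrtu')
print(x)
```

['emrt', 'emrt', 'emrt', 'emrt']

The regex engine tests alternatives in the order written; an earlier branch that matches wins even if a later one would match more.
Matches: at [0:4] match 'emrt', group 1 = 'emrt'; at [7:11] match 'emrt', group 1 = 'emrt'; at [15:19] match 'emrt', group 1 = 'emrt'; at [22:26] match 'emrt', group 1 = 'emrt'.
`findall` collects group 1 from each match (4 total).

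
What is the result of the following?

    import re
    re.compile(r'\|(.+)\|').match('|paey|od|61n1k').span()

`re.match` only tries the pattern at the start of the string.
The match spans [0:9] → '|paey|od|'.

(0, 9)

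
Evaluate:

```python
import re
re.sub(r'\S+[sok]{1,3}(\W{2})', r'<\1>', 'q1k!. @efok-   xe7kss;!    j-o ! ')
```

'<!.> <- >  <;!>    < !> '

The replacement refers to a captured group, so each match is rewritten using its own captured text.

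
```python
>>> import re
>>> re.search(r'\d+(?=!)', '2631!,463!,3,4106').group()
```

'2631'

Lookahead/lookbehind check context without consuming it, so the matched span excludes the asserted characters.
`re.search` scans for the first position where the pattern succeeds.
The match spans [0:4] → '2631'.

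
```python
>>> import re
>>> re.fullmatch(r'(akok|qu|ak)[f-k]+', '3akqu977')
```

None

`re.fullmatch` requires the pattern to consume the entire string.
Here the pattern can't cover the whole string, so the call returns None.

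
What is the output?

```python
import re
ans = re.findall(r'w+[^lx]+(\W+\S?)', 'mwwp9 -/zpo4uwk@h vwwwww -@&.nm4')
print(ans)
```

This matches one or more of a literal 'w'; then one or more of any character except [lx]; then one or more of a non-word character, then optionally a non-whitespace character (captured).
Matches: at [1:30] match 'wwp9 -/zpo4uwk@h vwwwww -@&.n', group 1 = '.n'.
Because there's exactly one group, `findall` drops the full match and keeps group 1 from the one hit.

['.n']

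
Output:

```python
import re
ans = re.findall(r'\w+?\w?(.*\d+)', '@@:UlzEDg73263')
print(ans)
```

['zEDg73263']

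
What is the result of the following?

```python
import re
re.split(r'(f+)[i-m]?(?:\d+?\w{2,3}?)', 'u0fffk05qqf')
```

['u0', 'fff', 'qf']

Pattern: one or more of a literal 'f' (captured); then optionally a character in [i-m]; then one or more of a digit (lazy), then 2 to 3 of a word character (lazy) (non-capturing group).
The `?` after the quantifier makes it lazy — it takes as little as possible before letting the rest of the pattern try.
Matches to split on: at [2:9] → 'fffk05q'.
With a capturing group present, the delimiter's captured portion is kept in the result list.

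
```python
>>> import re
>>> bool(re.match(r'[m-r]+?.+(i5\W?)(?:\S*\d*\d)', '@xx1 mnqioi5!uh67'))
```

This matches one or more of a character in [m-r] (lazy), then one or more of any character; then the literal 'i5', then optionally a non-word character (captured); then zero or more of a non-whitespace character, then zero or more of a digit, then a digit (non-capturing group).
`re.match` won't scan ahead — the pattern has to work from the very first character.
Here the string doesn't start with a match, so the call returns None, and `bool(None)` is False.

False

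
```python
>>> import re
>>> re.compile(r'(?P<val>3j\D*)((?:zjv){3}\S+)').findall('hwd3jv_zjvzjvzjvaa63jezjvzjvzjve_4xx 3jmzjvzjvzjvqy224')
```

[('3jv_', 'zjvzjvzjvaa63jezjvzjvzjve_4xx'), ('3jm', 'zjvzjvzjvqy224')]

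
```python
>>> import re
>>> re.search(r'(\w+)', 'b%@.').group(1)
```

The match spans [0:1] → 'b'.
Captured: group 1 = 'b'.

'b'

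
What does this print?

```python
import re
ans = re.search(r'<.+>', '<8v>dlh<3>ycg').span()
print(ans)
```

`re.search` tries every starting position until one works.
The match spans [0:10] → '<8v>dlh<3>'.

(0, 10)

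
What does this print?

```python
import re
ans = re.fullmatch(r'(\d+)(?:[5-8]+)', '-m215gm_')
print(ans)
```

None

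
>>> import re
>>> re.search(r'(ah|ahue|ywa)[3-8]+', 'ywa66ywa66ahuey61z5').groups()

('ywa',)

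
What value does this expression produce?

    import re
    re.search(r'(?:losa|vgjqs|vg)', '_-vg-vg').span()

(2, 4)

`search` walks the string left to right and returns the first match it finds.
The match spans [2:4] → 'vg'.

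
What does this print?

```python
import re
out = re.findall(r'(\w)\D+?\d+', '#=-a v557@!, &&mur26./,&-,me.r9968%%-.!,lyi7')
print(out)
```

['a', 'm', 'm', 'l']

This matches a word character (captured); then one or more of a non-digit (lazy); then one or more of a digit.
One capturing group, so `findall` returns just the captured substring from each match — 4 in all.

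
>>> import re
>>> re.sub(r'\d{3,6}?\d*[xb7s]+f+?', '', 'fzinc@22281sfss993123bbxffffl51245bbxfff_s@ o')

'fzinc@ssffflff_s@ o'

This matches 3 to 6 of a digit (lazy), then zero or more of a digit, then one or more of one of [xb7s]; then one or more of a literal 'f' (lazy).
A `+?`/`*?`/`{m,n}?` starts at its minimum and grows only as far as needed for what follows to match.
Matches: at [6:13] → '22281sf'; at [15:25] → '993123bbxf'; at [29:38] → '51245bbxf'.
Every occurrence is swapped for ''.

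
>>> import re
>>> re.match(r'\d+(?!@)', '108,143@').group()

'108'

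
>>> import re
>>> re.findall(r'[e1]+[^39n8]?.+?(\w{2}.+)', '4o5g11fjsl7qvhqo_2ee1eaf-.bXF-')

['sl7qvhqo_2ee1eaf-.bXF-']

Pattern: one or more of one of [e1]; then optionally any character except [39n8], then one or more of any character (lazy); then exactly 2 of a word character, then one or more of any character (captured).
A non-greedy quantifier consumes as few characters as it can — just enough that the remainder of the pattern still matches from where it stops; whatever follows it matches normally.
Scanning left to right: at [4:30] match '11fjsl7qvhqo_2ee1eaf-.bXF-', group 1 = 'sl7qvhqo_2ee1eaf-.bXF-'.
One capturing group, so `findall` returns just the captured substring from the one match — 1 in all.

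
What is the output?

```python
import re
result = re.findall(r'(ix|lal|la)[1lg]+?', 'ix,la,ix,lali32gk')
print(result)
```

['la']

Scanning left to right: at [9:12] match 'lal', group 1 = 'la'.
One capturing group, so `findall` returns just the captured substring from the one match — 1 in all.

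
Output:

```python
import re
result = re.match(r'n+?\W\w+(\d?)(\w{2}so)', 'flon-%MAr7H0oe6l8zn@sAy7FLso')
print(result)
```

None

`re.match` won't scan ahead — the pattern has to work from the very first character.
Here the string doesn't start with a match, so the call returns None.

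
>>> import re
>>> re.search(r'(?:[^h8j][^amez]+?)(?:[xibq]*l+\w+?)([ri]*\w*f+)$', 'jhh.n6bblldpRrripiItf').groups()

Pattern: any character except [h8j], then one or more of any character except [amez] (lazy) (non-capturing group); then zero or more of one of [xibq], then one or more of a literal 'l', then one or more of a word character (lazy) (non-capturing group); then zero or more of one of [ri], then zero or more of a word character, then one or more of the literal 'f' (captured); then anchored at the end.
A non-greedy quantifier consumes as few characters as it can — just enough that the remainder of the pattern still matches from where it stops; whatever follows it matches normally.
`re.search` scans for the first position where the pattern succeeds.
The match spans [3:21] → '.n6bblldpRrripiItf'.
Captured: group 1 = 'pRrripiItf'.

('pRrripiItf',)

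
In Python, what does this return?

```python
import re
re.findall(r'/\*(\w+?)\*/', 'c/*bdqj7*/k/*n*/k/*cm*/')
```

['bdqj7', 'n', 'cm']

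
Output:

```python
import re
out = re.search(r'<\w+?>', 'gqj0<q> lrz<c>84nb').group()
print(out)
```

<q>

`re.search` scans for the first position where the pattern succeeds.
The match spans [4:7] → '<q>'.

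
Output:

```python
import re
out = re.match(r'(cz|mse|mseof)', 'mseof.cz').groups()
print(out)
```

('mse',)

The match spans [0:3] → 'mse'.
Captured: group 1 = 'mse'.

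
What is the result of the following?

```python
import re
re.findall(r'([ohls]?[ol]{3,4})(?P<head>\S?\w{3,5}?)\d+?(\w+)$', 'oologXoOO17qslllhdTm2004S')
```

Pattern: optionally one of [ohls], then 3 to 4 of one of [ol] (captured); then optionally a non-whitespace character, then 3 to 5 of a word character (lazy) (captured as 'head'); then one or more of a digit (lazy); then one or more of a word character (captured); then anchored at the end.
Walking the string: at [0:25] match 'oologXoOO17qslllhdTm2004S', groups = ('oolo', 'gXoOO', '7qslllhdTm2004S').
Multiple groups make `findall` return tuples — one 3-tuple for the one match.

[('oolo', 'gXoOO', '7qslllhdTm2004S')]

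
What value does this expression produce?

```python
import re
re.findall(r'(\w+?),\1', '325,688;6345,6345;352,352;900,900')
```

['6345', '352', '900']

`\1` has to match the exact text group 1 already captured.
Walking the string: at [8:17] match '6345,6345', group 1 = '6345'; at [18:25] match '352,352', group 1 = '352'; at [26:33] match '900,900', group 1 = '900'.
`findall` collects group 1 from each match (3 total).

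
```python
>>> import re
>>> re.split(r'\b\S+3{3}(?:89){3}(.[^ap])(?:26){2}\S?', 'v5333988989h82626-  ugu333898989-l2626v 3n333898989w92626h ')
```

['v5333988989h82626-  ', '-l', ' ', 'w9', ' ']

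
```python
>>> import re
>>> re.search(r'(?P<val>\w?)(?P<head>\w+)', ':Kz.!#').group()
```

Pattern: optionally a word character (captured as 'val'); then one or more of a word character (captured as 'head').
`re.search` scans for the first position where the pattern succeeds.
The match spans [1:3] → 'Kz'.
Captured: group 1 = 'K', group 2 = 'z'.

'Kz'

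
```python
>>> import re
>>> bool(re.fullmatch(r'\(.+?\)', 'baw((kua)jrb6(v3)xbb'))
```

For `fullmatch`, every character of the input must be accounted for by the pattern.
Here the string isn't matched end-to-end, so the call returns None, and `bool(None)` is False.

False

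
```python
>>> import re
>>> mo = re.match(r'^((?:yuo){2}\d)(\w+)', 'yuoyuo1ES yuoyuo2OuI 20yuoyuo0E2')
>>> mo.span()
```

Pattern: anchored at the start of the string; then the literal 'yuo' repeated 2 times, then a digit (captured); then one or more of a word character (captured).
`re.match` only tries the pattern at the start of the string.
The match spans [0:9] → 'yuoyuo1ES'.
Captured: group 1 = 'yuoyuo1', group 2 = 'ES'.

(0, 9)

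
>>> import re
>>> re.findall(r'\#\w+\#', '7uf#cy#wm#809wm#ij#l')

['#cy#', '#809wm#']

Matches: at [3:7] → '#cy#'; at [9:16] → '#809wm#'.
`findall` yields the raw match text (2 of them) because the pattern has no groups.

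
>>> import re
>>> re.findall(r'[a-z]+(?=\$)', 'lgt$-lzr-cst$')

Lookahead/lookbehind check context without consuming it, so the matched span excludes the asserted characters.
Since nothing is captured, `findall` lists the 2 matched substrings directly.

['lgt', 'cst']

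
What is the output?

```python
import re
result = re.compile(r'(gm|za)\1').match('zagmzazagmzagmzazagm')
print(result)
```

`match` is anchored at position 0; if the pattern doesn't fit there, it returns None.
Here position 0 doesn't satisfy it, so the call returns None.

None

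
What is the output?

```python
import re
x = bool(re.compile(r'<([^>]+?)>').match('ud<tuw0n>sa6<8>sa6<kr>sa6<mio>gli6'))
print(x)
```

`match` is anchored at position 0; if the pattern doesn't fit there, it returns None.
Here the string doesn't start with a match, so the call returns None, and `bool(None)` is False.

False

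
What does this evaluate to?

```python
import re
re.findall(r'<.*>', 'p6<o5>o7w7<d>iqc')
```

['<o5>o7w7<d>']

With no groups in the pattern, `findall` gives back each whole match — 1 here.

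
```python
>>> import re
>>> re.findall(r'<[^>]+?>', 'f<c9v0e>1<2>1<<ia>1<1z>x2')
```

['<c9v0e>', '<2>', '<<ia>', '<1z>']

No capturing groups, so `findall` returns the 4 full match strings.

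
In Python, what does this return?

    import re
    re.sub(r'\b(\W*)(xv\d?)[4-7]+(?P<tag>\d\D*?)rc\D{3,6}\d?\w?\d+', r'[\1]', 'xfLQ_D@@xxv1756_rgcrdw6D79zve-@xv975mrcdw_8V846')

Pattern: a word boundary (`\b`, zero-width); then zero or more of a non-word character (captured); then the literal 'xv', then optionally a digit (captured); then one or more of a character in [4-7]; then a digit, then zero or more of a non-digit (lazy) (captured as 'tag'); then the literal 'rc', then 3 to 6 of a non-digit; then optionally a digit, then optionally a word character, then one or more of a digit.
Matches: at [29:47] → '-@xv975mrcdw_8V846'.
Each match is replaced using the text its own group 1 captured.

'xfLQ_D@@xxv1756_rgcrdw6D79zve[-@]'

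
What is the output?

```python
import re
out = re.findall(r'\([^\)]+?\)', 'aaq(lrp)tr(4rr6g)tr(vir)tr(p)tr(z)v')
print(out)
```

Since nothing is captured, `findall` lists the 5 matched substrings directly.

['(lrp)', '(4rr6g)', '(vir)', '(p)', '(z)']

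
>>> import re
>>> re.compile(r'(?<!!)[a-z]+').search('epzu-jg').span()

A negative assertion filters positions out without eating any characters.
The match spans [0:4] → 'epzu'.

(0, 4)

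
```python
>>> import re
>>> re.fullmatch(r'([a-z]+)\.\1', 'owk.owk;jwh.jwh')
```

None

`\1` has to match the exact text group 1 already captured.
`re.fullmatch` is like wrapping the pattern in `^…$` (in single-line mode).
Here the string isn't matched end-to-end, so the call returns None.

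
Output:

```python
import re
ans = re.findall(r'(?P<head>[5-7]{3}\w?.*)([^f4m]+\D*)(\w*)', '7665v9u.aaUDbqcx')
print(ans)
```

[('7665v9u.aaUDbqc', 'x', '')]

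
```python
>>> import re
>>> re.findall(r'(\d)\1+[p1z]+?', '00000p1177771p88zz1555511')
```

['0', '7', '8', '5']

After group 1 captures some text, `\1` only succeeds where that same text appears again.
`findall` collects group 1 from each match (4 total).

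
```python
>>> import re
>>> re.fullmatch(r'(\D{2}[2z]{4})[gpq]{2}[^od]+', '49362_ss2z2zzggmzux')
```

None

`fullmatch` succeeds only if the pattern covers the string from start to end.
Here there's no way to consume every character, so the call returns None.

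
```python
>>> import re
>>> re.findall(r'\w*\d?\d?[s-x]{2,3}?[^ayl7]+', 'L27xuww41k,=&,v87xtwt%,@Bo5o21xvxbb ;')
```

['L27xuww41k,=&,v8', '7xtwt%,@Bo5o21xvxbb ;']

Pattern: zero or more of a word character, then optionally a digit, then optionally a digit; then 2 to 3 of a character in [s-x] (lazy), then one or more of any character except [ayl7].
Matches: at [0:16] → 'L27xuww41k,=&,v8'; at [16:37] → '7xtwt%,@Bo5o21xvxbb ;'.
`findall` yields the raw match text (2 of them) because the pattern has no groups.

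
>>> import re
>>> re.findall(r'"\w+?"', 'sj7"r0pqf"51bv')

['"r0pqf"']

No capturing groups, so `findall` returns the 1 full match string.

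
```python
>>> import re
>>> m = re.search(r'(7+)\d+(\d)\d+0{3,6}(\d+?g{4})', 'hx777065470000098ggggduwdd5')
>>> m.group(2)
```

'0'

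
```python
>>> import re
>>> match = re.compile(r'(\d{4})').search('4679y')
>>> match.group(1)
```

'4679'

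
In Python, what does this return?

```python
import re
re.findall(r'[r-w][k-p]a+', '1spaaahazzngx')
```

['spaaa']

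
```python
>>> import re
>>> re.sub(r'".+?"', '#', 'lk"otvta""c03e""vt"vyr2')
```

Matches: at [2:9] → '"otvta"'; at [9:15] → '"c03e"'; at [15:19] → '"vt"'.
Every occurrence is swapped for '#'.

'lk###vyr2'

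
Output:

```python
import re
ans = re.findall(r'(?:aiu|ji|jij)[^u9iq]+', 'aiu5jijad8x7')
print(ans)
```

['aiu5j']

Matches: at [0:5] → 'aiu5j'.
No capturing groups, so `findall` returns the 1 full match string.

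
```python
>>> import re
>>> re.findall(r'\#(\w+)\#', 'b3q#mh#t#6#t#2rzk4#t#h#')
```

['mh', '6', '2rzk4', 'h']

Scanning left to right: at [3:7] match '#mh#', group 1 = 'mh'; at [8:11] match '#6#', group 1 = '6'; at [12:19] match '#2rzk4#', group 1 = '2rzk4'; at [20:23] match '#h#', group 1 = 'h'.
Because there's exactly one group, `findall` drops the full match and keeps group 1 from each hit.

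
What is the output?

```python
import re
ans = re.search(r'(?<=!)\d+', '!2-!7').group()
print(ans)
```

2

The lookaround is zero-width — it requires the adjacent text to match without consuming it, so the asserted text isn't part of the match.
Unlike `match`, `search` isn't anchored — it looks for the pattern anywhere in the string.
The match spans [1:2] → '2'.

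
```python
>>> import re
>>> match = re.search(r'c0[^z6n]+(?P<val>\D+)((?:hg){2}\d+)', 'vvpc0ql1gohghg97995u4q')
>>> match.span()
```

(3, 19)

This matches the literal 'c0', then one or more of any character except [z6n]; then one or more of a non-digit (captured as 'val'); then the literal 'hg' repeated 2 times, then one or more of a digit (captured).
The match spans [3:19] → 'c0ql1gohghg97995'.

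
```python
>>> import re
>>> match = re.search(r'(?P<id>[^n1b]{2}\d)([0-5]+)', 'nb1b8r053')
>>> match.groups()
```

('8r0', '53')

Pattern: exactly 2 of any character except [n1b], then a digit (captured as 'id'); then one or more of a character in [0-5] (captured).
Unlike `match`, `search` isn't anchored — it looks for the pattern anywhere in the string.
The match spans [4:9] → '8r053'.
Captured: group 1 = '8r0', group 2 = '53'.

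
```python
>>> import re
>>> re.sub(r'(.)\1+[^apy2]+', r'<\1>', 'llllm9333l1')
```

`\1` is not a pattern — it's the concrete string captured by group 1, re-applied verbatim.
Matches: at [0:11] → 'llllm9333l1'.
`\1` in the replacement pulls in group 1's text for each match.

'<l>'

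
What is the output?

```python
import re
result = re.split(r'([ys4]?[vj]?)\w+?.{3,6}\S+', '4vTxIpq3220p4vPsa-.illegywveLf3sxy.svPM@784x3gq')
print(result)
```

['', '4v', '']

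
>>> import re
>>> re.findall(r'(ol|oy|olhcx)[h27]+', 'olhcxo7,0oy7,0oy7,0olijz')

['ol', 'oy', 'oy']

One capturing group, so `findall` returns just the captured substring from each match — 3 in all.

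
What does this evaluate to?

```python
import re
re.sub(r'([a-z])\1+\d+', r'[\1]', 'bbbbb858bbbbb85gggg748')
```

'[b][b][g]'

`\1` has to match the exact text group 1 already captured.
Matches: at [0:8] → 'bbbbb858'; at [8:15] → 'bbbbb85'; at [15:22] → 'gggg748'.
`\1` in the replacement pulls in group 1's text for each match.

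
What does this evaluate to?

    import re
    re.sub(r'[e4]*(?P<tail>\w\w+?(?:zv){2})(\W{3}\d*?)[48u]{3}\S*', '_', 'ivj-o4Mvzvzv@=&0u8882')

'ivj-_'

The pattern matches zero or more of one of [e4]; then a word character, then one or more of a word character (lazy), then the literal 'zv' repeated 2 times (captured as 'tail'); then exactly 3 of a non-word character, then zero or more of a digit (lazy) (captured); then exactly 3 of one of [48u], then zero or more of a non-whitespace character.
Matches: at [4:21] → 'o4Mvzvzv@=&0u8882'.
Each match is replaced by '_'.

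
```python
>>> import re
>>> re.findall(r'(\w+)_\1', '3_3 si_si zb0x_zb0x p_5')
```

`\1` has to match the exact text group 1 already captured.
Because there's exactly one group, `findall` drops the full match and keeps group 1 from each hit.

['3', 'si', 'zb0x']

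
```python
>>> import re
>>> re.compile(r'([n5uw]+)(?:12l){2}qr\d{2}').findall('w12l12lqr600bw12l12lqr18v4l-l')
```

This matches one or more of one of [n5uw] (captured); then the literal '12l' repeated 2 times, then the literal 'qr', then exactly 2 of a digit.
Matches: at [0:11] match 'w12l12lqr60', group 1 = 'w'; at [13:24] match 'w12l12lqr18', group 1 = 'w'.
One capturing group, so `findall` returns just the captured substring from each match — 2 in all.

['w', 'w']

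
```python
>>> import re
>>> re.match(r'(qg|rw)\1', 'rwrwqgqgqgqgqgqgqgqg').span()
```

(0, 4)

A backreference is literal: `\1` must see the identical characters the first group matched.
`re.match` only tries the pattern at the start of the string.
The match spans [0:4] → 'rwrw'.
Captured: group 1 = 'rw'.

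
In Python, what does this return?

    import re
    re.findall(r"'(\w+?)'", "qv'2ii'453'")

['2ii']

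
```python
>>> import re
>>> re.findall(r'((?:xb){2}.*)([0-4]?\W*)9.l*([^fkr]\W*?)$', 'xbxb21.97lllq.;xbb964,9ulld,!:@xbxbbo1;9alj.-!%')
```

[('xbxb21.97lllq.;xbb964,9ulld,!:@xbxbbo1;', '', 'j.-!%')]

The pattern matches the literal 'xb' repeated 2 times, then zero or more of any character (captured); then optionally a character in [0-4], then zero or more of a non-word character (captured); then the literal '9', then any character, then zero or more of the literal 'l'; then any character except [fkr], then zero or more of a non-word character (lazy) (captured); then anchored at the end.
Matches: at [0:47] match 'xbxb21.97lllq.;xbb964,9ulld,!:@xbxbbo1;9alj.-!%', groups = ('xbxb21.97lllq.;xbb964,9ulld,!:@xbxbbo1;', '', 'j.-!%').
With 3 capturing groups, `findall` returns a 3-tuple per match.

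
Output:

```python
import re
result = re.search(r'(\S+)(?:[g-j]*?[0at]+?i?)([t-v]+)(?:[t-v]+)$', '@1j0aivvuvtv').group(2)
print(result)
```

The match spans [0:12] → '@1j0aivvuvtv'.
Captured: group 1 = '@1j0', group 2 = 'vvuvt'.

vvuvt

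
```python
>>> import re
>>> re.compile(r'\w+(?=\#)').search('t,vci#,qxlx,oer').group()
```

'vci'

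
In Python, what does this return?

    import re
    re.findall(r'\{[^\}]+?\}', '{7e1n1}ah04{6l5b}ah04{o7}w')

`findall` yields the raw match text (3 of them) because the pattern has no groups.

['{7e1n1}', '{6l5b}', '{o7}']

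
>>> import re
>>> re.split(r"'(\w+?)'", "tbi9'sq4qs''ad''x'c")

Matches to split on: at [4:11] → "'sq4qs'"; at [11:15] → "'ad'"; at [15:18] → "'x'".
The group in the pattern means `split` returns the separators' captures alongside the pieces.

['tbi9', 'sq4qs', '', 'ad', '', 'x', 'c']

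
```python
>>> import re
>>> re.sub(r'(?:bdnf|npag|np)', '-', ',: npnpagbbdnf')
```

',: --b-'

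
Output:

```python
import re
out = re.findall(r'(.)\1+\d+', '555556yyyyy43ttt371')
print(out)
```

The backreference `\1` re-matches whatever the first group consumed, character for character.
Walking the string: at [0:6] match '555556', group 1 = '5'; at [6:13] match 'yyyyy43', group 1 = 'y'; at [13:19] match 'ttt371', group 1 = 't'.
One capturing group, so `findall` returns just the captured substring from each match — 3 in all.

['5', 'y', 't']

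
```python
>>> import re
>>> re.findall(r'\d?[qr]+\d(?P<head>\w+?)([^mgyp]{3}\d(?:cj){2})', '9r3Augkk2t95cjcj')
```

Pattern: optionally a digit; then one or more of one of [qr], then a digit; then one or more of a word character (lazy) (captured as 'head'); then exactly 3 of any character except [mgyp], then a digit, then the literal 'cj' repeated 2 times (captured).
Scanning left to right: at [0:16] match '9r3Augkk2t95cjcj', groups = ('Augkk', '2t95cjcj').
`findall` packs the 2 group values into a tuple for every match.

[('Augkk', '2t95cjcj')]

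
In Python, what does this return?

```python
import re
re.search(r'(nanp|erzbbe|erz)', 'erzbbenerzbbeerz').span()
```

(0, 6)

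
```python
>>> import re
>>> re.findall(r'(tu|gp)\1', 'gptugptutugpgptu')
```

['tu', 'gp']

A backreference is literal: `\1` must see the identical characters the first group matched.
Because there's exactly one group, `findall` drops the full match and keeps group 1 from each hit.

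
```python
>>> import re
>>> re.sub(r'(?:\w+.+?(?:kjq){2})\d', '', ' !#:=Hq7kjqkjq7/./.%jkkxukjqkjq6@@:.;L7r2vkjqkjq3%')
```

' !#:=@@:.;%'

The `?` after the quantifier makes it lazy — it takes as little as possible before letting the rest of the pattern try.
`sub` substitutes '' at each match site.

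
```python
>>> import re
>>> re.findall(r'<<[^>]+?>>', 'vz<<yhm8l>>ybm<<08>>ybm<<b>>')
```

['<<yhm8l>>', '<<08>>', '<<b>>']

No capturing groups, so `findall` returns the 3 full match strings.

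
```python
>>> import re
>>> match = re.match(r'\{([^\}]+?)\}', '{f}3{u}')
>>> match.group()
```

`re.match` won't scan ahead — the pattern has to work from the very first character.
The match spans [0:3] → '{f}'.

'{f}'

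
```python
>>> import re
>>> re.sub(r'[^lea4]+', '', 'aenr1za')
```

'aea'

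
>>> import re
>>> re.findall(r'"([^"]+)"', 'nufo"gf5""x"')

['gf5', 'x']

One capturing group, so `findall` returns just the captured substring from each match — 2 in all.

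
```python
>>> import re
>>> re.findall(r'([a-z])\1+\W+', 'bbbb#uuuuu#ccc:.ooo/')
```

A backreference is literal: `\1` must see the identical characters the first group matched.
Walking the string: at [0:5] match 'bbbb#', group 1 = 'b'; at [5:11] match 'uuuuu#', group 1 = 'u'; at [11:16] match 'ccc:.', group 1 = 'c'; at [16:20] match 'ooo/', group 1 = 'o'.
Because there's exactly one group, `findall` drops the full match and keeps group 1 from each hit.

['b', 'u', 'c', 'o']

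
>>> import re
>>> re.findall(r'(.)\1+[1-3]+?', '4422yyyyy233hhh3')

['4', 'y', 'h']

`\1` is not a pattern — it's the concrete string captured by group 1, re-applied verbatim.
One capturing group, so `findall` returns just the captured substring from each match — 3 in all.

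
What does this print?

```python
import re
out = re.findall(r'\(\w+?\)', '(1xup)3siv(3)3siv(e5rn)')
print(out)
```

['(1xup)', '(3)', '(e5rn)']

No capturing groups, so `findall` returns the 3 full match strings.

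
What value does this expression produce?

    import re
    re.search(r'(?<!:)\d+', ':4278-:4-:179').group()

'278'

Because the assertion is negative and zero-width, positions next to the forbidden text are skipped.
`re.search` scans for the first position where the pattern succeeds.
The match spans [2:5] → '278'.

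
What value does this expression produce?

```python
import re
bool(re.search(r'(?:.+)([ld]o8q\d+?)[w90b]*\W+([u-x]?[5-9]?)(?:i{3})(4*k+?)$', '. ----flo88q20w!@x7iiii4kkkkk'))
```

This matches one or more of any character (non-capturing group); then one of [ld], then the literal 'o8q', then one or more of a digit (lazy) (captured); then zero or more of one of [w90b], then one or more of a non-word character; then optionally a character in [u-x], then optionally a character in [5-9] (captured); then exactly 3 of a literal 'i' (non-capturing group); then zero or more of the literal '4', then one or more of a literal 'k' (lazy) (captured); then anchored at the end.
`search` walks the string left to right and returns the first match it finds.
Here no position works, so the call returns None, and `bool(None)` is False.

False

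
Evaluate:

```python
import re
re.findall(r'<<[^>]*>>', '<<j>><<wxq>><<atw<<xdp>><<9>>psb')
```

['<<j>>', '<<wxq>>', '<<atw<<xdp>>', '<<9>>']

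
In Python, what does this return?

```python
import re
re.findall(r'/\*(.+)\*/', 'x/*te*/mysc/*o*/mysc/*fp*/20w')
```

Scanning left to right: at [1:26] match '/*te*/mysc/*o*/mysc/*fp*/', group 1 = 'te*/mysc/*o*/mysc/*fp'.
One capturing group, so `findall` returns just the captured substring from the one match — 1 in all.

['te*/mysc/*o*/mysc/*fp']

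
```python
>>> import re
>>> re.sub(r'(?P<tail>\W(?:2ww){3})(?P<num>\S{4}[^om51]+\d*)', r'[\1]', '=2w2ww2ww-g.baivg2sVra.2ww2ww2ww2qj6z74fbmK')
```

Pattern: a non-word character, then the literal '2ww' repeated 3 times (captured as 'tail'); then exactly 4 of a non-whitespace character, then one or more of any character except [om51], then zero or more of a digit (captured as 'num').
Matches: at [22:41] → '.2ww2ww2ww2qj6z74fb'.
`\1` in the replacement pulls in group 1's text for each match.

'=2w2ww2ww-g.baivg2sVra[.2ww2ww2ww]mK'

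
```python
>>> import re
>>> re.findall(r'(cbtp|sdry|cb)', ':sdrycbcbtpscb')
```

['sdry', 'cb', 'cbtp', 'cb']

`|` is ordered: at each position the engine commits to the first alternative that works.
Matches: at [1:5] match 'sdry', group 1 = 'sdry'; at [5:7] match 'cb', group 1 = 'cb'; at [7:11] match 'cbtp', group 1 = 'cbtp'; at [12:14] match 'cb', group 1 = 'cb'.
With a single group, `findall` returns only what that group captured — 4 items.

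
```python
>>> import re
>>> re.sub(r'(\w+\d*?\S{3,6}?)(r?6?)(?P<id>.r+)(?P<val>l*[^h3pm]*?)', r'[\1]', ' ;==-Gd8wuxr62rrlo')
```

A non-greedy quantifier consumes as few characters as it can — just enough that the remainder of the pattern still matches from where it stops; whatever follows it matches normally.
`\1` in the replacement pulls in group 1's text for each match.

' ;==-[Gd8wuxr62]o'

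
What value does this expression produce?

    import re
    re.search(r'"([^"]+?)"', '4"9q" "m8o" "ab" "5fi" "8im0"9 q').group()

The match spans [1:5] → '"9q"'.

'"9q"'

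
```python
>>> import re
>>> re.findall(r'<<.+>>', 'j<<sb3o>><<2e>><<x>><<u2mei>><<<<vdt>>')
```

['<<sb3o>><<2e>><<x>><<u2mei>><<<<vdt>>']

Matches: at [1:38] → '<<sb3o>><<2e>><<x>><<u2mei>><<<<vdt>>'.
Since nothing is captured, `findall` lists the 1 matched substring directly.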